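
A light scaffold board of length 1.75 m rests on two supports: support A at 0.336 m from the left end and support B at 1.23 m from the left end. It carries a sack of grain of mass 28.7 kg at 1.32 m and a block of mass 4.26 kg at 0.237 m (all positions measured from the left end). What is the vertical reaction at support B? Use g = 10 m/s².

Taking torques about support A:
Sack of grain: 28.7 × 10 = 287 N down at 1.32 m → arm 0.984 m, τ = 287 × 0.984 = 282.4 N·m clockwise.
Block: 4.26 × 10 = 42.6 N down at 0.237 m → arm 0.099 m, τ = 42.6 × 0.099 = 4.217 N·m counterclockwise.
Net load moment about support A = 278.2 N·m clockwise.
Reaction R at support B is upward at 1.23 m, arm 0.894 m → moment R × 0.894 counterclockwise.
Balancing moments: R × 0.894 = 278.2, giving R = 311 N.

R_B ≈ 311 N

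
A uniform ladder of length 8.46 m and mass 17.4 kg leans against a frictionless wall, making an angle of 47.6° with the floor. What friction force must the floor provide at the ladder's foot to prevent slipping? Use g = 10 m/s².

f ≈ 79.4 N

Choose the foot of the ladder as the axis so the floor normal and friction both act there and drop out.
Ladder weight 17.4×10 = 174 N acts at 4.23 m along the ladder; its horizontal arm is 4.23·cos47.6° = 2.852 m → τ = 496.2 N·m clockwise.
Wall normal N acts horizontally at the top; its moment arm is the height L sinθ = 8.46·sin47.6° = 6.247 m, counterclockwise.
Balancing moments: N × 6.247 = 496.2, giving N = 79.4 N.
ΣFx = 0: friction at the foot balances the wall's push, so f = N_wall = 79.4 N.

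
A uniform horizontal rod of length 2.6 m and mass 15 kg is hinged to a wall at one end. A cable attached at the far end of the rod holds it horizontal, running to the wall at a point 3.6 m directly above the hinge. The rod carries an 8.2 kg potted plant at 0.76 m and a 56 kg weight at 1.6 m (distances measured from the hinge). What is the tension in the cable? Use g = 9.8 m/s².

Sum moments about the hinge (the unknown hinge reaction has zero arm there).
Beam weight: 15 × 9.8 = 147 N down at 1.3 m → arm 1.3 m, τ = 147 × 1.3 = 191.1 N·m clockwise.
Potted plant: 8.2 × 9.8 = 80.36 N down at 0.76 m → arm 0.76 m, τ = 80.36 × 0.76 = 61.07 N·m clockwise.
Weight: 56 × 9.8 = 548.8 N down at 1.6 m → arm 1.6 m, τ = 548.8 × 1.6 = 878.1 N·m clockwise.
Total clockwise load moment = 1130 N·m.
The cable tension T acts at 2.6 m; only its component perpendicular to the rod, T sinθ, produces torque. sinθ = h/√(h²+d²) = 3.6/√(3.6²+2.6²) = 0.8107.
Setting net torque to zero: T × 2.6 × 0.8107 = 1130 → T = 1130 / 2.108 = 536 N.

T ≈ 536 N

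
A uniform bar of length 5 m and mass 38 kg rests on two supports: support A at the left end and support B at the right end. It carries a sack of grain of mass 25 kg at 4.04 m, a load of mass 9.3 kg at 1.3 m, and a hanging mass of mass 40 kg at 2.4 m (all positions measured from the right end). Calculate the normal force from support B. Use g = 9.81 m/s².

About support A:
Beam weight: 38 × 9.81 = 372.8 N down at 2.5 m → arm 2.5 m, τ = 372.8 × 2.5 = 932 N·m clockwise.
Sack of grain: 25 × 9.81 = 245.2 N down at 4.04 m → arm 0.96 m, τ = 245.2 × 0.96 = 235.4 N·m clockwise.
Load: 9.3 × 9.81 = 91.23 N down at 1.3 m → arm 3.7 m, τ = 91.23 × 3.7 = 337.6 N·m clockwise.
Hanging mass: 40 × 9.81 = 392.4 N down at 2.4 m → arm 2.6 m, τ = 392.4 × 2.6 = 1020 N·m clockwise.
Net load moment about support A = 2525 N·m clockwise.
Reaction R at support B is upward at 0 m, arm 5 m → moment R × 5 counterclockwise.
Στ = 0 ⇒ R × 5 = 2525 ⇒ R = 505 N.

R_B ≈ 505 N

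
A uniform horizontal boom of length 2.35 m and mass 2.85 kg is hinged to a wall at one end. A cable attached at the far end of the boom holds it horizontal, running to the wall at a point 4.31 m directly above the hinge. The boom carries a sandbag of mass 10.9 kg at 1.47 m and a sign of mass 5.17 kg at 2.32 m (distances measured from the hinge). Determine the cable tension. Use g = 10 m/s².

T ≈ 152 N

Taking torques about the hinge:
Beam weight: 2.85 × 10 = 28.5 N down at 1.175 m → arm 1.175 m, τ = 28.5 × 1.175 = 33.49 N·m clockwise.
Sandbag: 10.9 × 10 = 109 N down at 1.47 m → arm 1.47 m, τ = 109 × 1.47 = 160.2 N·m clockwise.
Sign: 5.17 × 10 = 51.7 N down at 2.32 m → arm 2.32 m, τ = 51.7 × 2.32 = 119.9 N·m clockwise.
Total clockwise load moment = 313.6 N·m.
The cable tension T acts at 2.35 m; only its component perpendicular to the boom, T sinθ, produces torque. sinθ = h/√(h²+d²) = 4.31/√(4.31²+2.35²) = 0.878.
Setting net torque to zero: T × 2.35 × 0.878 = 313.6 → T = 313.6 / 2.063 = 152 N.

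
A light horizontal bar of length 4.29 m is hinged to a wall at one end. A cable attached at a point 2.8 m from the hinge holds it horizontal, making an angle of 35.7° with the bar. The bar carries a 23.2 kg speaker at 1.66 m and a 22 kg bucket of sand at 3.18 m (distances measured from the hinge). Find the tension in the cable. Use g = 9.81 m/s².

Take moments about the hinge.
Speaker: 23.2 × 9.81 = 227.6 N down at 1.66 m → arm 1.66 m, τ = 227.6 × 1.66 = 377.8 N·m clockwise.
Bucket of sand: 22 × 9.81 = 215.8 N down at 3.18 m → arm 3.18 m, τ = 215.8 × 3.18 = 686.2 N·m clockwise.
Total clockwise load moment = 1064 N·m.
The cable tension T acts at 2.8 m; only its component perpendicular to the bar, T sinθ, produces torque. sin 35.7° = 0.5835.
For rotational equilibrium, T × 2.8 × 0.5835 = 1064, so T = 1064 / 1.634 = 651 N.

T ≈ 651 N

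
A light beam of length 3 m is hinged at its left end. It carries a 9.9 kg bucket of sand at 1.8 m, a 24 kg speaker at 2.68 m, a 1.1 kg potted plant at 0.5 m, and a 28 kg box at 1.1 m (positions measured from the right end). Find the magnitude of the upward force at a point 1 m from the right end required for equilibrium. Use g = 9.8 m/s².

F ≈ 370 N

About the left end:
Bucket of sand: 9.9 × 9.8 = 97.02 N down at 1.8 m → arm 1.2 m, τ = 97.02 × 1.2 = 116.4 N·m clockwise.
Speaker: 24 × 9.8 = 235.2 N down at 2.68 m → arm 0.32 m, τ = 235.2 × 0.32 = 75.26 N·m clockwise.
Potted plant: 1.1 × 9.8 = 10.78 N down at 0.5 m → arm 2.5 m, τ = 10.78 × 2.5 = 26.95 N·m clockwise.
Box: 28 × 9.8 = 274.4 N down at 1.1 m → arm 1.9 m, τ = 274.4 × 1.9 = 521.4 N·m clockwise.
Net moment of the loads = 740 N·m clockwise.
The upward force F acts at a point 1 m from the right end, arm 2 m, giving F × 2 counterclockwise.
For rotational equilibrium, F × 2 = 740, so F = 740 / 2 = 370 N.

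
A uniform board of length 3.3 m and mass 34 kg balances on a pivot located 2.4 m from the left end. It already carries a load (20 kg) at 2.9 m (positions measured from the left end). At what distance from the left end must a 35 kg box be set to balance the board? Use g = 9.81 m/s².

x ≈ 2.84 m from the left end

Take moments about the pivot (at 2.4 m from the left end).
Beam weight: 34 × 9.81 = 333.5 N down at 1.65 m → arm 0.75 m, τ = 333.5 × 0.75 = 250.1 N·m counterclockwise.
Load: 20 × 9.81 = 196.2 N down at 2.9 m → arm 0.5 m, τ = 196.2 × 0.5 = 98.1 N·m clockwise.
Net moment of existing loads = 152 N·m counterclockwise.
The box weighs 35 × 9.81 = 343.4 N and must supply an equal clockwise moment, so its lever arm about the pivot is 152 / 343.4 = 0.443 m.
That puts it at 2.4 + 0.443 = 2.84 m from the left end.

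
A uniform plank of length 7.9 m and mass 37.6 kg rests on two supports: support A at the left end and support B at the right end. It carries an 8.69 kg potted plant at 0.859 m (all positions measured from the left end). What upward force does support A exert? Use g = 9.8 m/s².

R_A ≈ 260 N

Take moments about support B.
Beam weight: 37.6 × 9.8 = 368.5 N down at 3.95 m → arm 3.95 m, τ = 368.5 × 3.95 = 1456 N·m counterclockwise.
Potted plant: 8.69 × 9.8 = 85.16 N down at 0.859 m → arm 7.041 m, τ = 85.16 × 7.041 = 599.6 N·m counterclockwise.
Net load moment about support B = 2056 N·m counterclockwise.
Reaction R at support A is upward at 0 m, arm 7.9 m → moment R × 7.9 clockwise.
Setting net torque to zero: R × 7.9 = 2056 → R = 260 N.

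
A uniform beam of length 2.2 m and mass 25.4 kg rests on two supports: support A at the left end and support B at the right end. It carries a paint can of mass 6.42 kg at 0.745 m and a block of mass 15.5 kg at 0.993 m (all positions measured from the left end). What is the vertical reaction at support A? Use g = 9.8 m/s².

R_A ≈ 249 N

About support B:
Beam weight: 25.4 × 9.8 = 248.9 N down at 1.1 m → arm 1.1 m, τ = 248.9 × 1.1 = 273.8 N·m counterclockwise.
Paint can: 6.42 × 9.8 = 62.92 N down at 0.745 m → arm 1.455 m, τ = 62.92 × 1.455 = 91.55 N·m counterclockwise.
Block: 15.5 × 9.8 = 151.9 N down at 0.993 m → arm 1.207 m, τ = 151.9 × 1.207 = 183.3 N·m counterclockwise.
Net load moment about support B = 548.7 N·m counterclockwise.
Reaction R at support A is upward at 0 m, arm 2.2 m → moment R × 2.2 clockwise.
Balancing moments: R × 2.2 = 548.7, giving R = 249 N.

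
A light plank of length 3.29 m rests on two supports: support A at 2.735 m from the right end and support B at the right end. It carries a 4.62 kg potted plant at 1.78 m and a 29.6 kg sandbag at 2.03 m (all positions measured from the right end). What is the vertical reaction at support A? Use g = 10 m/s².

R_A ≈ 250 N

About support B:
Potted plant: 4.62 × 10 = 46.2 N down at 1.78 m → arm 1.78 m, τ = 46.2 × 1.78 = 82.24 N·m counterclockwise.
Sandbag: 29.6 × 10 = 296 N down at 2.03 m → arm 2.03 m, τ = 296 × 2.03 = 600.9 N·m counterclockwise.
Net load moment about support B = 683.1 N·m counterclockwise.
Reaction R at support A is upward at 2.735 m, arm 2.735 m → moment R × 2.735 clockwise.
For rotational equilibrium, R × 2.735 = 683.1, so R = 250 N.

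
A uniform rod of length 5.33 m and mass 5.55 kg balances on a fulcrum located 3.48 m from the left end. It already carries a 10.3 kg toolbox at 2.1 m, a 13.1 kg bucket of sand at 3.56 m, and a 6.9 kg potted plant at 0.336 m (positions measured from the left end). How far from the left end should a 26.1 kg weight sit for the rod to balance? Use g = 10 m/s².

Take moments about the fulcrum (at 3.48 m from the left end).
Beam weight: 5.55 × 10 = 55.5 N down at 2.665 m → arm 0.815 m, τ = 55.5 × 0.815 = 45.23 N·m counterclockwise.
Toolbox: 10.3 × 10 = 103 N down at 2.1 m → arm 1.38 m, τ = 103 × 1.38 = 142.1 N·m counterclockwise.
Bucket of sand: 13.1 × 10 = 131 N down at 3.56 m → arm 0.08 m, τ = 131 × 0.08 = 10.48 N·m clockwise.
Potted plant: 6.9 × 10 = 69 N down at 0.336 m → arm 3.144 m, τ = 69 × 3.144 = 216.9 N·m counterclockwise.
Net moment of existing loads = 393.8 N·m counterclockwise.
The weight weighs 26.1 × 10 = 261 N and must supply an equal clockwise moment, so its lever arm about the fulcrum is 393.8 / 261 = 1.51 m.
That puts it at 3.48 + 1.51 = 4.99 m from the left end.

x ≈ 4.99 m from the left end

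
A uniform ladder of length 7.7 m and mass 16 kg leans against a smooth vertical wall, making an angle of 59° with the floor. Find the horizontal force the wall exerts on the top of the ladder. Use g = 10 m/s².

N_wall ≈ 48.1 N

About the foot of the ladder:
Ladder weight 16×10 = 160 N acts at 3.85 m along the ladder; its horizontal arm is 3.85·cos59° = 1.983 m → τ = 317.3 N·m clockwise.
Wall normal N acts horizontally at the top; its moment arm is the height L sinθ = 7.7·sin59° = 6.6 m, counterclockwise.
Στ = 0 ⇒ N × 6.6 = 317.3 ⇒ N = 48.1 N.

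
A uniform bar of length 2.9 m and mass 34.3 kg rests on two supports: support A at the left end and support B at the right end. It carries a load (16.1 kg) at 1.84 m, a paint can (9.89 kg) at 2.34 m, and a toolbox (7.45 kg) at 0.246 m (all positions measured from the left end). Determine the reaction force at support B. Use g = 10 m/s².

Take moments about support A.
Beam weight: 34.3 × 10 = 343 N down at 1.45 m → arm 1.45 m, τ = 343 × 1.45 = 497.3 N·m clockwise.
Load: 16.1 × 10 = 161 N down at 1.84 m → arm 1.84 m, τ = 161 × 1.84 = 296.2 N·m clockwise.
Paint can: 9.89 × 10 = 98.9 N down at 2.34 m → arm 2.34 m, τ = 98.9 × 2.34 = 231.4 N·m clockwise.
Toolbox: 7.45 × 10 = 74.5 N down at 0.246 m → arm 0.246 m, τ = 74.5 × 0.246 = 18.33 N·m clockwise.
Net load moment about support A = 1043 N·m clockwise.
Reaction R at support B is upward at 2.9 m, arm 2.9 m → moment R × 2.9 counterclockwise.
Στ = 0 ⇒ R × 2.9 = 1043 ⇒ R = 360 N.

R_B ≈ 360 N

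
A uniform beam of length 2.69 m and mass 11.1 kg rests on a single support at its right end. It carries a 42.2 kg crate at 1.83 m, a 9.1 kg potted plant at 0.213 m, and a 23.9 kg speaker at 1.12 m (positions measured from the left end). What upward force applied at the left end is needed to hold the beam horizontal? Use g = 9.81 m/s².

F ≈ 406 N

About the right end:
Beam weight: 11.1 × 9.81 = 108.9 N down at 1.345 m → arm 1.345 m, τ = 108.9 × 1.345 = 146.5 N·m counterclockwise.
Crate: 42.2 × 9.81 = 414 N down at 1.83 m → arm 0.86 m, τ = 414 × 0.86 = 356 N·m counterclockwise.
Potted plant: 9.1 × 9.81 = 89.27 N down at 0.213 m → arm 2.477 m, τ = 89.27 × 2.477 = 221.1 N·m counterclockwise.
Speaker: 23.9 × 9.81 = 234.5 N down at 1.12 m → arm 1.57 m, τ = 234.5 × 1.57 = 368.2 N·m counterclockwise.
Net moment of the loads = 1092 N·m counterclockwise.
The upward force F acts at the left end, arm 2.69 m, giving F × 2.69 clockwise.
Setting net torque to zero: F × 2.69 = 1092 → F = 1092 / 2.69 = 406 N.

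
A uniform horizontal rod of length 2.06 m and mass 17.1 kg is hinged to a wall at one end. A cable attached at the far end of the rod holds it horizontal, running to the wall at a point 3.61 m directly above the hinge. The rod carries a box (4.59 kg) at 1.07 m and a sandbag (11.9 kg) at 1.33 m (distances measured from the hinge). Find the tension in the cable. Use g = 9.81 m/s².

T ≈ 210 N

About the hinge:
Beam weight: 17.1 × 9.81 = 167.8 N down at 1.03 m → arm 1.03 m, τ = 167.8 × 1.03 = 172.8 N·m clockwise.
Box: 4.59 × 9.81 = 45.03 N down at 1.07 m → arm 1.07 m, τ = 45.03 × 1.07 = 48.18 N·m clockwise.
Sandbag: 11.9 × 9.81 = 116.7 N down at 1.33 m → arm 1.33 m, τ = 116.7 × 1.33 = 155.2 N·m clockwise.
Total clockwise load moment = 376.2 N·m.
The cable tension T acts at 2.06 m; only its component perpendicular to the rod, T sinθ, produces torque. sinθ = h/√(h²+d²) = 3.61/√(3.61²+2.06²) = 0.8685.
For rotational equilibrium, T × 2.06 × 0.8685 = 376.2, so T = 376.2 / 1.789 = 210 N.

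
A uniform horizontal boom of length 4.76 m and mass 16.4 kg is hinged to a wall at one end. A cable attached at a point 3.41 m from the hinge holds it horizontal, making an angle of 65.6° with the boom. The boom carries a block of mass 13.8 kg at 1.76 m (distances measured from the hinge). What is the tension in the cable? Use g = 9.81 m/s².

Taking torques about the hinge:
Beam weight: 16.4 × 9.81 = 160.9 N down at 2.38 m → arm 2.38 m, τ = 160.9 × 2.38 = 382.9 N·m clockwise.
Block: 13.8 × 9.81 = 135.4 N down at 1.76 m → arm 1.76 m, τ = 135.4 × 1.76 = 238.3 N·m clockwise.
Total clockwise load moment = 621.2 N·m.
The cable tension T acts at 3.41 m; only its component perpendicular to the boom, T sinθ, produces torque. sin 65.6° = 0.9107.
Στ = 0 ⇒ T × 3.41 × 0.9107 = 621.2 ⇒ T = 621.2 / 3.105 = 200 N.

T ≈ 200 N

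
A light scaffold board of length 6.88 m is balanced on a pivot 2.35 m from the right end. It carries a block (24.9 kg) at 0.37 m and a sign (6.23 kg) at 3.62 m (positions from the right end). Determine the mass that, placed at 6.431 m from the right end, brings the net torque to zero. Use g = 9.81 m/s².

m ≈ 10.1 kg

Taking torques about the pivot (at 2.35 m from the right end):
Block: 24.9 × 9.81 = 244.3 N down at 0.37 m → arm 1.98 m, τ = 244.3 × 1.98 = 483.7 N·m clockwise.
Sign: 6.23 × 9.81 = 61.12 N down at 3.62 m → arm 1.27 m, τ = 61.12 × 1.27 = 77.62 N·m counterclockwise.
Net moment of known loads = 406.1 N·m clockwise.
An unknown mass m at 6.431 m has arm 4.081 m; its moment is m·g·4.081 counterclockwise.
Balancing moments: m × 9.81 × 4.081 = 406.1, giving m = 406.1 / (9.81 × 4.081) = 10.1 kg.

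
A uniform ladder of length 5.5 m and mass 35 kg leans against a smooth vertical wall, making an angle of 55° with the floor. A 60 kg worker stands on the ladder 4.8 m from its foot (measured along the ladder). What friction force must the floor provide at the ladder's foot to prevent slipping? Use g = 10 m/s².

f ≈ 489 N

About the foot of the ladder:
Ladder weight 35×10 = 350 N acts at 2.75 m along the ladder; its horizontal arm is 2.75·cos55° = 1.577 m → τ = 551.9 N·m clockwise.
Worker: 60×10 = 600 N at 4.8 m → arm 2.753 m → τ = 1652 N·m clockwise.
Wall normal N acts horizontally at the top; its moment arm is the height L sinθ = 5.5·sin55° = 4.505 m, counterclockwise.
Setting net torque to zero: N × 4.505 = 2204 → N = 489 N.
ΣFx = 0: friction at the foot balances the wall's push, so f = N_wall = 489 N.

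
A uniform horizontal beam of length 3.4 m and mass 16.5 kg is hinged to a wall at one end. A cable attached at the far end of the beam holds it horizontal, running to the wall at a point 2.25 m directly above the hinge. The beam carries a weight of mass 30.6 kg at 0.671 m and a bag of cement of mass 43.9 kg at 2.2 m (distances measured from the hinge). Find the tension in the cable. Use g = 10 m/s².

T ≈ 774 N

Take moments about the hinge.
Beam weight: 16.5 × 10 = 165 N down at 1.7 m → arm 1.7 m, τ = 165 × 1.7 = 280.5 N·m clockwise.
Weight: 30.6 × 10 = 306 N down at 0.671 m → arm 0.671 m, τ = 306 × 0.671 = 205.3 N·m clockwise.
Bag of cement: 43.9 × 10 = 439 N down at 2.2 m → arm 2.2 m, τ = 439 × 2.2 = 965.8 N·m clockwise.
Total clockwise load moment = 1452 N·m.
The cable tension T acts at 3.4 m; only its component perpendicular to the beam, T sinθ, produces torque. sinθ = h/√(h²+d²) = 2.25/√(2.25²+3.4²) = 0.5519.
Setting net torque to zero: T × 3.4 × 0.5519 = 1452 → T = 1452 / 1.876 = 774 N.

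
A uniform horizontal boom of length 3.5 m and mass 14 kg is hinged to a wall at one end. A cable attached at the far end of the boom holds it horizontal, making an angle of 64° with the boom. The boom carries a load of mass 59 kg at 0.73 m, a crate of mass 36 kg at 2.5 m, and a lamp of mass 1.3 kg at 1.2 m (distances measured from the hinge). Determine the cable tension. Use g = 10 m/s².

Choose the hinge as the axis so the unknown hinge reaction has zero arm there.
Beam weight: 14 × 10 = 140 N down at 1.75 m → arm 1.75 m, τ = 140 × 1.75 = 245 N·m clockwise.
Load: 59 × 10 = 590 N down at 0.73 m → arm 0.73 m, τ = 590 × 0.73 = 430.7 N·m clockwise.
Crate: 36 × 10 = 360 N down at 2.5 m → arm 2.5 m, τ = 360 × 2.5 = 900 N·m clockwise.
Lamp: 1.3 × 10 = 13 N down at 1.2 m → arm 1.2 m, τ = 13 × 1.2 = 15.6 N·m clockwise.
Total clockwise load moment = 1591 N·m.
The cable tension T acts at 3.5 m; only its component perpendicular to the boom, T sinθ, produces torque. sin 64° = 0.8988.
Στ = 0 ⇒ T × 3.5 × 0.8988 = 1591 ⇒ T = 1591 / 3.146 = 506 N.

T ≈ 506 N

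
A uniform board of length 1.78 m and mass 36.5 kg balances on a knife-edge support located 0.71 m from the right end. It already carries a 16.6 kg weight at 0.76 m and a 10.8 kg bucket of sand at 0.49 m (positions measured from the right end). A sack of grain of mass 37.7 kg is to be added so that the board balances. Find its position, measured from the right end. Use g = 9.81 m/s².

Choose the knife-edge support (at 0.71 m from the right end) as the axis so the support reaction has zero arm there.
Beam weight: 36.5 × 9.81 = 358.1 N down at 0.89 m → arm 0.18 m, τ = 358.1 × 0.18 = 64.46 N·m counterclockwise.
Weight: 16.6 × 9.81 = 162.8 N down at 0.76 m → arm 0.05 m, τ = 162.8 × 0.05 = 8.14 N·m counterclockwise.
Bucket of sand: 10.8 × 9.81 = 105.9 N down at 0.49 m → arm 0.22 m, τ = 105.9 × 0.22 = 23.3 N·m clockwise.
Net moment of existing loads = 49.3 N·m counterclockwise.
The sack of grain weighs 37.7 × 9.81 = 369.8 N and must supply an equal clockwise moment, so its lever arm about the knife-edge support is 49.3 / 369.8 = 0.133 m.
That puts it at 0.71 − 0.133 = 0.577 m from the right end.

x ≈ 0.577 m from the right end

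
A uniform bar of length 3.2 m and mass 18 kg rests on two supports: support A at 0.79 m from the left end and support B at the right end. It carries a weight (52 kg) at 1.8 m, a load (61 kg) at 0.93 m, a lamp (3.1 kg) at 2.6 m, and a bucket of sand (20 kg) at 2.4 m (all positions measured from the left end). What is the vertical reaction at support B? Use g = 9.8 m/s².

R_B ≈ 461 N

Choose support A as the axis so its reaction then has zero moment arm.
Beam weight: 18 × 9.8 = 176.4 N down at 1.6 m → arm 0.81 m, τ = 176.4 × 0.81 = 142.9 N·m clockwise.
Weight: 52 × 9.8 = 509.6 N down at 1.8 m → arm 1.01 m, τ = 509.6 × 1.01 = 514.7 N·m clockwise.
Load: 61 × 9.8 = 597.8 N down at 0.93 m → arm 0.14 m, τ = 597.8 × 0.14 = 83.69 N·m clockwise.
Lamp: 3.1 × 9.8 = 30.38 N down at 2.6 m → arm 1.81 m, τ = 30.38 × 1.81 = 54.99 N·m clockwise.
Bucket of sand: 20 × 9.8 = 196 N down at 2.4 m → arm 1.61 m, τ = 196 × 1.61 = 315.6 N·m clockwise.
Net load moment about support A = 1112 N·m clockwise.
Reaction R at support B is upward at 3.2 m, arm 2.41 m → moment R × 2.41 counterclockwise.
For rotational equilibrium, R × 2.41 = 1112, so R = 461 N.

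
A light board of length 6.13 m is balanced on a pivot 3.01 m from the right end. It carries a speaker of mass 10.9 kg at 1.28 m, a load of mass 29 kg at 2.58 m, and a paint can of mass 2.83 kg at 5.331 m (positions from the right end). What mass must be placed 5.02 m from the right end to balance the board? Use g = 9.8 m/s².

m ≈ 12.3 kg

About the pivot (at 3.01 m from the right end):
Speaker: 10.9 × 9.8 = 106.8 N down at 1.28 m → arm 1.73 m, τ = 106.8 × 1.73 = 184.8 N·m clockwise.
Load: 29 × 9.8 = 284.2 N down at 2.58 m → arm 0.43 m, τ = 284.2 × 0.43 = 122.2 N·m clockwise.
Paint can: 2.83 × 9.8 = 27.73 N down at 5.331 m → arm 2.321 m, τ = 27.73 × 2.321 = 64.36 N·m counterclockwise.
Net moment of known loads = 242.6 N·m clockwise.
An unknown mass m at 5.02 m has arm 2.01 m; its moment is m·g·2.01 counterclockwise.
Balancing moments: m × 9.8 × 2.01 = 242.6, giving m = 242.6 / (9.8 × 2.01) = 12.3 kg.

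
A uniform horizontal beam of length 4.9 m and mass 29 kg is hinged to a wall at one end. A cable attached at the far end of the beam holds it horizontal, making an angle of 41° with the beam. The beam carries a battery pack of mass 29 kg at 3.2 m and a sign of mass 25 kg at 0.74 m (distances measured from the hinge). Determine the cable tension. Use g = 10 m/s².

Sum moments about the hinge (the unknown hinge reaction has zero arm there).
Beam weight: 29 × 10 = 290 N down at 2.45 m → arm 2.45 m, τ = 290 × 2.45 = 710.5 N·m clockwise.
Battery pack: 29 × 10 = 290 N down at 3.2 m → arm 3.2 m, τ = 290 × 3.2 = 928 N·m clockwise.
Sign: 25 × 10 = 250 N down at 0.74 m → arm 0.74 m, τ = 250 × 0.74 = 185 N·m clockwise.
Total clockwise load moment = 1824 N·m.
The cable tension T acts at 4.9 m; only its component perpendicular to the beam, T sinθ, produces torque. sin 41° = 0.6561.
For rotational equilibrium, T × 4.9 × 0.6561 = 1824, so T = 1824 / 3.215 = 567 N.

T ≈ 567 N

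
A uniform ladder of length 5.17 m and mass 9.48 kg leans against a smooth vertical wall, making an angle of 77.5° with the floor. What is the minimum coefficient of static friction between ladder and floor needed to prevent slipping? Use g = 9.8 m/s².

μ_min ≈ 0.111

Take moments about the foot of the ladder.
Ladder weight 9.48×9.8 = 92.9 N acts at 2.585 m along the ladder; its horizontal arm is 2.585·cos77.5° = 0.5595 m → τ = 51.98 N·m clockwise.
Wall normal N acts horizontally at the top; its moment arm is the height L sinθ = 5.17·sin77.5° = 5.047 m, counterclockwise.
Στ = 0 ⇒ N × 5.047 = 51.98 ⇒ N = 10.3 N.
ΣFx = 0 ⇒ f = N_wall = 10.3 N. ΣFy = 0 ⇒ N_floor = 92.9 N.
μ_min = f / N_floor = 10.3 / 92.9 = 0.111.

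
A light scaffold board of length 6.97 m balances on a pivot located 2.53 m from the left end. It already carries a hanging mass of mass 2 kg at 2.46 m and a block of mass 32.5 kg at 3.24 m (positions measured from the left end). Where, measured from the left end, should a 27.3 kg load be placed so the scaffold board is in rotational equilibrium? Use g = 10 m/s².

About the pivot (at 2.53 m from the left end):
Hanging mass: 2 × 10 = 20 N down at 2.46 m → arm 0.07 m, τ = 20 × 0.07 = 1.4 N·m counterclockwise.
Block: 32.5 × 10 = 325 N down at 3.24 m → arm 0.71 m, τ = 325 × 0.71 = 230.8 N·m clockwise.
Net moment of existing loads = 229.4 N·m clockwise.
The load weighs 27.3 × 10 = 273 N and must supply an equal counterclockwise moment, so its lever arm about the pivot is 229.4 / 273 = 0.84 m.
That puts it at 2.53 − 0.84 = 1.69 m from the left end.

x ≈ 1.69 m from the left end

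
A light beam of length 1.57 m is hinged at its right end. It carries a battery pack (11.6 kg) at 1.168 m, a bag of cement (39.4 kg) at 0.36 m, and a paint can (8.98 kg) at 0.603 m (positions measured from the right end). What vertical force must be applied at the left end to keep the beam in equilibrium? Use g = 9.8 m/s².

F ≈ 207 N

Choose the right end as the axis so the unknown pivot reaction has zero arm there.
Battery pack: 11.6 × 9.8 = 113.7 N down at 1.168 m → arm 1.168 m, τ = 113.7 × 1.168 = 132.8 N·m counterclockwise.
Bag of cement: 39.4 × 9.8 = 386.1 N down at 0.36 m → arm 0.36 m, τ = 386.1 × 0.36 = 139 N·m counterclockwise.
Paint can: 8.98 × 9.8 = 88 N down at 0.603 m → arm 0.603 m, τ = 88 × 0.603 = 53.06 N·m counterclockwise.
Net moment of the loads = 324.9 N·m counterclockwise.
The upward force F acts at the left end, arm 1.57 m, giving F × 1.57 clockwise.
Στ = 0 ⇒ F × 1.57 = 324.9 ⇒ F = 324.9 / 1.57 = 207 N.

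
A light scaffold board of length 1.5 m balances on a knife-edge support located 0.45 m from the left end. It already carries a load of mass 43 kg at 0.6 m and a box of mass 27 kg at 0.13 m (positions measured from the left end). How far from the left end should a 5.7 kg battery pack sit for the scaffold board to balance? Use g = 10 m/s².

Sum moments about the knife-edge support (at 0.45 m from the left end) (the support reaction has zero arm there).
Load: 43 × 10 = 430 N down at 0.6 m → arm 0.15 m, τ = 430 × 0.15 = 64.5 N·m clockwise.
Box: 27 × 10 = 270 N down at 0.13 m → arm 0.32 m, τ = 270 × 0.32 = 86.4 N·m counterclockwise.
Net moment of existing loads = 21.9 N·m counterclockwise.
The battery pack weighs 5.7 × 10 = 57 N and must supply an equal clockwise moment, so its lever arm about the knife-edge support is 21.9 / 57 = 0.384 m.
That puts it at 0.45 + 0.384 = 0.834 m from the left end.

x ≈ 0.834 m from the left end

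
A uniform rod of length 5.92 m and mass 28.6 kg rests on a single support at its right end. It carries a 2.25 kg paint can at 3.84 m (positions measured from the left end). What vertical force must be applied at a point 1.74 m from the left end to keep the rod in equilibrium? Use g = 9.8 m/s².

Take moments about the right end.
Beam weight: 28.6 × 9.8 = 280.3 N down at 2.96 m → arm 2.96 m, τ = 280.3 × 2.96 = 829.7 N·m counterclockwise.
Paint can: 2.25 × 9.8 = 22.05 N down at 3.84 m → arm 2.08 m, τ = 22.05 × 2.08 = 45.86 N·m counterclockwise.
Net moment of the loads = 875.6 N·m counterclockwise.
The upward force F acts at a point 1.74 m from the left end, arm 4.18 m, giving F × 4.18 clockwise.
For rotational equilibrium, F × 4.18 = 875.6, so F = 875.6 / 4.18 = 209 N.

F ≈ 209 N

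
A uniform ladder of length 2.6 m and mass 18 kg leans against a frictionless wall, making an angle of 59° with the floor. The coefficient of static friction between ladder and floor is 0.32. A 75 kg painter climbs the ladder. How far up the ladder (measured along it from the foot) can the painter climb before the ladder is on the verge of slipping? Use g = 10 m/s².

Take moments about the foot of the ladder.
Ladder weight 18×10 = 180 N acts at 1.3 m along the ladder; its horizontal arm is 1.3·cos59° = 0.6695 m → τ = 120.5 N·m clockwise.
Painter weight 75×10 = 750 N at distance d → arm d·cos59° → τ = 750·d·0.515 clockwise.
Wall normal N at the top has arm L sinθ = 2.229 m counterclockwise, so Στ = 0 gives N·2.229 = 120.5 + 386.2·d.
ΣFy = 0 ⇒ N_floor = 930 N, so the maximum friction is μ_s·N_floor = 0.32×930 = 297.6 N. ΣFx = 0 ⇒ N_wall = f, so at the slipping point N = 297.6 N.
Substituting: 297.6×2.229 = 120.5 + 386.2·d ⇒ d = (663.4 − 120.5) / 386.2 = 1.41 m.

d ≈ 1.41 m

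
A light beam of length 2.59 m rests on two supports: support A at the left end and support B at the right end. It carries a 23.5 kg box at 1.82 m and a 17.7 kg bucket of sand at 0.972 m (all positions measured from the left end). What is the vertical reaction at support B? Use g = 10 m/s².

About support A:
Box: 23.5 × 10 = 235 N down at 1.82 m → arm 1.82 m, τ = 235 × 1.82 = 427.7 N·m clockwise.
Bucket of sand: 17.7 × 10 = 177 N down at 0.972 m → arm 0.972 m, τ = 177 × 0.972 = 172 N·m clockwise.
Net load moment about support A = 599.7 N·m clockwise.
Reaction R at support B is upward at 2.59 m, arm 2.59 m → moment R × 2.59 counterclockwise.
For rotational equilibrium, R × 2.59 = 599.7, so R = 232 N.

R_B ≈ 232 N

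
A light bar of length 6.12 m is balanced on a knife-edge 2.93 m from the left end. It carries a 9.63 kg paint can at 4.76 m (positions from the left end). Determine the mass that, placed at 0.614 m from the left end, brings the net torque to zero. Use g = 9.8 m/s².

About the knife-edge (at 2.93 m from the left end):
Paint can: 9.63 × 9.8 = 94.37 N down at 4.76 m → arm 1.83 m, τ = 94.37 × 1.83 = 172.7 N·m clockwise.
Net moment of known loads = 172.7 N·m clockwise.
An unknown mass m at 0.614 m has arm 2.316 m; its moment is m·g·2.316 counterclockwise.
Στ = 0 ⇒ m × 9.8 × 2.316 = 172.7 ⇒ m = 172.7 / (9.8 × 2.316) = 7.61 kg.

m ≈ 7.61 kg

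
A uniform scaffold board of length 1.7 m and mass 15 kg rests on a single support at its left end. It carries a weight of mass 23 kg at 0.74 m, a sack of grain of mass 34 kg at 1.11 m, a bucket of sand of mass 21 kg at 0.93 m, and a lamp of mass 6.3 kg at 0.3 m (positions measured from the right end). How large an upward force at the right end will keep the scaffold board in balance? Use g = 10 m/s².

F ≈ 470 N

Take moments about the left end.
Beam weight: 15 × 10 = 150 N down at 0.85 m → arm 0.85 m, τ = 150 × 0.85 = 127.5 N·m clockwise.
Weight: 23 × 10 = 230 N down at 0.74 m → arm 0.96 m, τ = 230 × 0.96 = 220.8 N·m clockwise.
Sack of grain: 34 × 10 = 340 N down at 1.11 m → arm 0.59 m, τ = 340 × 0.59 = 200.6 N·m clockwise.
Bucket of sand: 21 × 10 = 210 N down at 0.93 m → arm 0.77 m, τ = 210 × 0.77 = 161.7 N·m clockwise.
Lamp: 6.3 × 10 = 63 N down at 0.3 m → arm 1.4 m, τ = 63 × 1.4 = 88.2 N·m clockwise.
Net moment of the loads = 798.8 N·m clockwise.
The upward force F acts at the right end, arm 1.7 m, giving F × 1.7 counterclockwise.
Στ = 0 ⇒ F × 1.7 = 798.8 ⇒ F = 798.8 / 1.7 = 470 N.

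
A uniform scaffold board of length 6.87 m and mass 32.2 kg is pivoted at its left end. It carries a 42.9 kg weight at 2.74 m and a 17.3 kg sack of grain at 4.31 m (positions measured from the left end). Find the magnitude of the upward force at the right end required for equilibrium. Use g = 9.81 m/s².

Sum moments about the left end (the unknown pivot reaction has zero arm there).
Beam weight: 32.2 × 9.81 = 315.9 N down at 3.435 m → arm 3.435 m, τ = 315.9 × 3.435 = 1085 N·m clockwise.
Weight: 42.9 × 9.81 = 420.8 N down at 2.74 m → arm 2.74 m, τ = 420.8 × 2.74 = 1153 N·m clockwise.
Sack of grain: 17.3 × 9.81 = 169.7 N down at 4.31 m → arm 4.31 m, τ = 169.7 × 4.31 = 731.4 N·m clockwise.
Net moment of the loads = 2969 N·m clockwise.
The upward force F acts at the right end, arm 6.87 m, giving F × 6.87 counterclockwise.
Setting net torque to zero: F × 6.87 = 2969 → F = 2969 / 6.87 = 432 N.

F ≈ 432 N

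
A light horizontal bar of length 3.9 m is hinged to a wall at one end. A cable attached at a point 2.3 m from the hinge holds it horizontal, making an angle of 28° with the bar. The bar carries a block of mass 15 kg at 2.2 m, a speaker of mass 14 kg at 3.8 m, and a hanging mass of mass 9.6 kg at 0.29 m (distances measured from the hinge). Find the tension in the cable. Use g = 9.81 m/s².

About the hinge:
Block: 15 × 9.81 = 147.2 N down at 2.2 m → arm 2.2 m, τ = 147.2 × 2.2 = 323.8 N·m clockwise.
Speaker: 14 × 9.81 = 137.3 N down at 3.8 m → arm 3.8 m, τ = 137.3 × 3.8 = 521.7 N·m clockwise.
Hanging mass: 9.6 × 9.81 = 94.18 N down at 0.29 m → arm 0.29 m, τ = 94.18 × 0.29 = 27.31 N·m clockwise.
Total clockwise load moment = 872.8 N·m.
The cable tension T acts at 2.3 m; only its component perpendicular to the bar, T sinθ, produces torque. sin 28° = 0.4695.
Setting net torque to zero: T × 2.3 × 0.4695 = 872.8 → T = 872.8 / 1.08 = 808 N.

T ≈ 808 N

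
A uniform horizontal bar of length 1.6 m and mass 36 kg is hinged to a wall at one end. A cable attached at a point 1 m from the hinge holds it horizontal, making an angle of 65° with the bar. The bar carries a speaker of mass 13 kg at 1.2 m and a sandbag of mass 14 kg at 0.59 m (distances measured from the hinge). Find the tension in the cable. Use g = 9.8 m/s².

T ≈ 569 N

Sum moments about the hinge (the unknown hinge reaction has zero arm there).
Beam weight: 36 × 9.8 = 352.8 N down at 0.8 m → arm 0.8 m, τ = 352.8 × 0.8 = 282.2 N·m clockwise.
Speaker: 13 × 9.8 = 127.4 N down at 1.2 m → arm 1.2 m, τ = 127.4 × 1.2 = 152.9 N·m clockwise.
Sandbag: 14 × 9.8 = 137.2 N down at 0.59 m → arm 0.59 m, τ = 137.2 × 0.59 = 80.95 N·m clockwise.
Total clockwise load moment = 516.1 N·m.
The cable tension T acts at 1 m; only its component perpendicular to the bar, T sinθ, produces torque. sin 65° = 0.9063.
Balancing moments: T × 1 × 0.9063 = 516.1, giving T = 516.1 / 0.9063 = 569 N.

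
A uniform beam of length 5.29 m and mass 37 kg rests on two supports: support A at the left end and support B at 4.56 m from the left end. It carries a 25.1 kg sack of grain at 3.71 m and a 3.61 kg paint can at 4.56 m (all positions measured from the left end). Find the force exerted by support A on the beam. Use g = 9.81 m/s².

R_A ≈ 198 N

About support B:
Beam weight: 37 × 9.81 = 363 N down at 2.645 m → arm 1.915 m, τ = 363 × 1.915 = 695.1 N·m counterclockwise.
Sack of grain: 25.1 × 9.81 = 246.2 N down at 3.71 m → arm 0.85 m, τ = 246.2 × 0.85 = 209.3 N·m counterclockwise.
Paint can: acts at the support B, moment arm 0 → no torque.
Net load moment about support B = 904.4 N·m counterclockwise.
Reaction R at support A is upward at 0 m, arm 4.56 m → moment R × 4.56 clockwise.
Balancing moments: R × 4.56 = 904.4, giving R = 198 N.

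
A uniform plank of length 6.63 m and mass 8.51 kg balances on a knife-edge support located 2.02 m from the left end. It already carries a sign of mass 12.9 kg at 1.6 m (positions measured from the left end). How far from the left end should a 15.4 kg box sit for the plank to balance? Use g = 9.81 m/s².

Taking torques about the knife-edge support (at 2.02 m from the left end):
Beam weight: 8.51 × 9.81 = 83.48 N down at 3.315 m → arm 1.295 m, τ = 83.48 × 1.295 = 108.1 N·m clockwise.
Sign: 12.9 × 9.81 = 126.5 N down at 1.6 m → arm 0.42 m, τ = 126.5 × 0.42 = 53.13 N·m counterclockwise.
Net moment of existing loads = 54.97 N·m clockwise.
The box weighs 15.4 × 9.81 = 151.1 N and must supply an equal counterclockwise moment, so its lever arm about the knife-edge support is 54.97 / 151.1 = 0.364 m.
That puts it at 2.02 − 0.364 = 1.66 m from the left end.

x ≈ 1.66 m from the left end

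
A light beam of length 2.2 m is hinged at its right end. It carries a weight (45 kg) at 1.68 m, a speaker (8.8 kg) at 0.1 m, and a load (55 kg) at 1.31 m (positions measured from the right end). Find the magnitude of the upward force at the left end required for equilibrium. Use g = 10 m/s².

Sum moments about the right end (the unknown pivot reaction has zero arm there).
Weight: 45 × 10 = 450 N down at 1.68 m → arm 1.68 m, τ = 450 × 1.68 = 756 N·m counterclockwise.
Speaker: 8.8 × 10 = 88 N down at 0.1 m → arm 0.1 m, τ = 88 × 0.1 = 8.8 N·m counterclockwise.
Load: 55 × 10 = 550 N down at 1.31 m → arm 1.31 m, τ = 550 × 1.31 = 720.5 N·m counterclockwise.
Net moment of the loads = 1485 N·m counterclockwise.
The upward force F acts at the left end, arm 2.2 m, giving F × 2.2 clockwise.
Setting net torque to zero: F × 2.2 = 1485 → F = 1485 / 2.2 = 675 N.

F ≈ 675 N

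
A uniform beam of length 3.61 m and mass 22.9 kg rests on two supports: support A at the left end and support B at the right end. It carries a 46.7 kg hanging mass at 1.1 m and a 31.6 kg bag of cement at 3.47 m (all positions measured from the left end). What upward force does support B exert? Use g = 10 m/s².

About support A:
Beam weight: 22.9 × 10 = 229 N down at 1.805 m → arm 1.805 m, τ = 229 × 1.805 = 413.3 N·m clockwise.
Hanging mass: 46.7 × 10 = 467 N down at 1.1 m → arm 1.1 m, τ = 467 × 1.1 = 513.7 N·m clockwise.
Bag of cement: 31.6 × 10 = 316 N down at 3.47 m → arm 3.47 m, τ = 316 × 3.47 = 1097 N·m clockwise.
Net load moment about support A = 2024 N·m clockwise.
Reaction R at support B is upward at 3.61 m, arm 3.61 m → moment R × 3.61 counterclockwise.
Setting net torque to zero: R × 3.61 = 2024 → R = 561 N.

R_B ≈ 561 N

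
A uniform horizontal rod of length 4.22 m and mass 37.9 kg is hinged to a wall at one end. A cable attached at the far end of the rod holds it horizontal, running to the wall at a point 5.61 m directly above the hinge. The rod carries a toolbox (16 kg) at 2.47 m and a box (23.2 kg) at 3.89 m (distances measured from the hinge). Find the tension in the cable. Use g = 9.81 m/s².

T ≈ 610 N

Sum moments about the hinge (the unknown hinge reaction has zero arm there).
Beam weight: 37.9 × 9.81 = 371.8 N down at 2.11 m → arm 2.11 m, τ = 371.8 × 2.11 = 784.5 N·m clockwise.
Toolbox: 16 × 9.81 = 157 N down at 2.47 m → arm 2.47 m, τ = 157 × 2.47 = 387.8 N·m clockwise.
Box: 23.2 × 9.81 = 227.6 N down at 3.89 m → arm 3.89 m, τ = 227.6 × 3.89 = 885.4 N·m clockwise.
Total clockwise load moment = 2058 N·m.
The cable tension T acts at 4.22 m; only its component perpendicular to the rod, T sinθ, produces torque. sinθ = h/√(h²+d²) = 5.61/√(5.61²+4.22²) = 0.7991.
Στ = 0 ⇒ T × 4.22 × 0.7991 = 2058 ⇒ T = 2058 / 3.372 = 610 N.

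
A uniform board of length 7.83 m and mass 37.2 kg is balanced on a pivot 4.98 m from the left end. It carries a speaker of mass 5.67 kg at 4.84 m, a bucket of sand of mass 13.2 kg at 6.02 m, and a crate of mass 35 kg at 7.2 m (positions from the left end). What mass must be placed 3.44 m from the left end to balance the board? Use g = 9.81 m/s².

m ≈ 33.1 kg

Sum moments about the pivot (at 4.98 m from the left end) (the support reaction has zero arm there).
Beam weight: 37.2 × 9.81 = 364.9 N down at 3.915 m → arm 1.065 m, τ = 364.9 × 1.065 = 388.6 N·m counterclockwise.
Speaker: 5.67 × 9.81 = 55.62 N down at 4.84 m → arm 0.14 m, τ = 55.62 × 0.14 = 7.787 N·m counterclockwise.
Bucket of sand: 13.2 × 9.81 = 129.5 N down at 6.02 m → arm 1.04 m, τ = 129.5 × 1.04 = 134.7 N·m clockwise.
Crate: 35 × 9.81 = 343.4 N down at 7.2 m → arm 2.22 m, τ = 343.4 × 2.22 = 762.3 N·m clockwise.
Net moment of known loads = 500.6 N·m clockwise.
An unknown mass m at 3.44 m has arm 1.54 m; its moment is m·g·1.54 counterclockwise.
Setting net torque to zero: m × 9.81 × 1.54 = 500.6 → m = 500.6 / (9.81 × 1.54) = 33.1 kg.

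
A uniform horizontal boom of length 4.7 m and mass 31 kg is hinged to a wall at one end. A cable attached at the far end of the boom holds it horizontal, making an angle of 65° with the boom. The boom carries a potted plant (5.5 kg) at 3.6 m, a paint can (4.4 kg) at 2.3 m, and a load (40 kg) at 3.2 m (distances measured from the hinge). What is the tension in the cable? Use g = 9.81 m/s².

Choose the hinge as the axis so the unknown hinge reaction has zero arm there.
Beam weight: 31 × 9.81 = 304.1 N down at 2.35 m → arm 2.35 m, τ = 304.1 × 2.35 = 714.6 N·m clockwise.
Potted plant: 5.5 × 9.81 = 53.96 N down at 3.6 m → arm 3.6 m, τ = 53.96 × 3.6 = 194.3 N·m clockwise.
Paint can: 4.4 × 9.81 = 43.16 N down at 2.3 m → arm 2.3 m, τ = 43.16 × 2.3 = 99.27 N·m clockwise.
Load: 40 × 9.81 = 392.4 N down at 3.2 m → arm 3.2 m, τ = 392.4 × 3.2 = 1256 N·m clockwise.
Total clockwise load moment = 2264 N·m.
The cable tension T acts at 4.7 m; only its component perpendicular to the boom, T sinθ, produces torque. sin 65° = 0.9063.
Στ = 0 ⇒ T × 4.7 × 0.9063 = 2264 ⇒ T = 2264 / 4.26 = 531 N.

T ≈ 531 N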